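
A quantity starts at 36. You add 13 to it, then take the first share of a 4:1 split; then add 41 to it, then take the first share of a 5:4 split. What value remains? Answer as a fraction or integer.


Start with 36.
Step 1: Add 13: 36+13=49; split 4:1 first = 49*4/5 = 196/5
Step 2: Add 41: 196/5+41=401/5; split 5:4 first = 401/5*5/9 = 401/9
Final result = 401/9

401/9


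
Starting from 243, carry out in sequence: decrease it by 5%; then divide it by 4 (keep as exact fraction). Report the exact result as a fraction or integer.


Start with 243.
Step 1: Decrease by 5%: 243 * 95/100 = 4617/20
Step 2: Divide by 4: 4617/20 / 4 = 4617/80
Final result = 4617/80

4617/80


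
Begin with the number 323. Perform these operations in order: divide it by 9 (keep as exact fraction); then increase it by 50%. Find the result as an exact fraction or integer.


Start with 323.
Step 1: Divide by 9: 323 / 9 = 323/9
Step 2: Increase by 50%: 323/9 * 150/100 = 323/6
Final result = 323/6

323/6


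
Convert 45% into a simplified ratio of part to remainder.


Part = 45%, Remainder = 55%
Ratio = 45:55
GCD(45, 55) = 5
Simplify: 9:11 = 9:11

9:11


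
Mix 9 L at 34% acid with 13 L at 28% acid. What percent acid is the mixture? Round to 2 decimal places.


Solute in mixture 1 = 34% of 9 L = 9*34/100 = 153/50 L
Solute in mixture 2 = 28% of 13 L = 13*28/100 = 91/25 L
Total solute = 153/50 + 91/25 = 67/10 L
Total volume = 9 + 13 = 22 L
Final concentration = 67/10/22 * 100 = 30.45%

30.45


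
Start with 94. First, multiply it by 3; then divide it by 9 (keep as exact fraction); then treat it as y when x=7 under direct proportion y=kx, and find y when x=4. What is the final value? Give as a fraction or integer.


Start with 94.
Step 1: Multiply by 3: 94 * 3 = 282
Step 2: Divide by 9: 282 / 9 = 94/3
Step 3: Direct prop: k = (94/3)/7; new y = k*4 = 94/3*4/7 = 376/21
Final result = 376/21

376/21


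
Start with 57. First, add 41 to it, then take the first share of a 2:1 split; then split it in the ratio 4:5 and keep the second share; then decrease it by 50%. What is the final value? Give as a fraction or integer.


Start with 57.
Step 1: Add 41: 57+41=98; split 2:1 first = 98*2/3 = 196/3
Step 2: Split 4:5, second share = 196/3 * 5/9 = 980/27
Step 3: Decrease by 50%: 980/27 * 50/100 = 490/27
Final result = 490/27

490/27


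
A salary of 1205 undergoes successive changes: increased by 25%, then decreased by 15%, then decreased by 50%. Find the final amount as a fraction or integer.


Start: 1205
Step 1: increase by 25% => multiply by 125/100
  1205 * 125/100 = 6025/4
Step 2: decrease by 15% => multiply by 85/100
  6025/4 * 85/100 = 20485/16
Step 3: decrease by 50% => multiply by 50/100
  20485/16 * 50/100 = 20485/32
Final value = 20485/32

20485/32


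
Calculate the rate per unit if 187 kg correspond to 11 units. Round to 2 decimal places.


Total kg = 187
Number of units = 11
Unit rate = 187 / 11
= 17 kg per unit

17


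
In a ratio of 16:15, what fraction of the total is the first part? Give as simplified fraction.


Total parts = 16 + 15 = 31
First part fraction = 16/31
Simplify: 16/31 = 16/31

16/31


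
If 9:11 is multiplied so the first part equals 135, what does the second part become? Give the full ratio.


Original ratio: 9:11
First term target: 135
Scale factor = 135 / 9 = 15
Multiply second term: 11 * 15 = 165
Equivalent ratio = 135:165

135:165


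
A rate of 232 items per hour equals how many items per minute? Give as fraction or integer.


Converting from per hour to per minute
Rate = 232 items per hour
Divide by 60: 232/60
= 58/15 items per minute

58/15


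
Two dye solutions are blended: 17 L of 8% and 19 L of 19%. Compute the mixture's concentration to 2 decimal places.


Solute in mixture 1 = 8% of 17 L = 17*8/100 = 34/25 L
Solute in mixture 2 = 19% of 19 L = 19*19/100 = 361/100 L
Total solute = 34/25 + 361/100 = 497/100 L
Total volume = 17 + 19 = 36 L
Final concentration = 497/100/36 * 100 = 13.81%

13.81


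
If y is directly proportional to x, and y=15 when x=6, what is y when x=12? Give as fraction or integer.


Direct proportion: y = kx
Find k: k = 15/6 = 5/2
Compute y at x=12: y = 5/2 * 12
y = 30

30


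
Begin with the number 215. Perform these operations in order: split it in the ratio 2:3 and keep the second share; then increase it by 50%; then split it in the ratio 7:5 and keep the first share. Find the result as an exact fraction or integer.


Start with 215.
Step 1: Split 2:3, second share = 215 * 3/5 = 129
Step 2: Increase by 50%: 129 * 150/100 = 387/2
Step 3: Split 7:5, first share = 387/2 * 7/12 = 903/8
Final result = 903/8

903/8


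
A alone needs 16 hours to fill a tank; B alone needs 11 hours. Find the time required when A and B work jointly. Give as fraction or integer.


Rate of A = 1/16 job per hour
Rate of B = 1/11 job per hour
Combined rate = 1/16 + 1/11
Find common denominator: (11 + 16)/(16*11) = 27/176
Combined rate = 27/176 job per hour
Time together = 1 / (27/176) = 176/27 hours

176/27


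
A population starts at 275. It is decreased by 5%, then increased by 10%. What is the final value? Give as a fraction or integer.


Start: 275
Step 1: decrease by 5% => multiply by 95/100
  275 * 95/100 = 1045/4
Step 2: increase by 10% => multiply by 110/100
  1045/4 * 110/100 = 2299/8
Final value = 2299/8

2299/8


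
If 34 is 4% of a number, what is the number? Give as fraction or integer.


Given: 34 is 4% of the whole
Set up: 34 = 4/100 * whole
whole = 34 * 100 / 4
whole = 3400 / 4
whole = 850

850


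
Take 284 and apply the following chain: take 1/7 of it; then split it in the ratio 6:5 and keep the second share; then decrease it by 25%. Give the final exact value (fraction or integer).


Start with 284.
Step 1: Take 1/7: 284 * 1/7 = 284/7
Step 2: Split 6:5, second share = 284/7 * 5/11 = 1420/77
Step 3: Decrease by 25%: 1420/77 * 75/100 = 1065/77
Final result = 1065/77

1065/77


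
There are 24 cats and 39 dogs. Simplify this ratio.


Find GCD(24, 39)
GCD = 3
Divide both by 3: 24/3 = 8, 39/3 = 13
Simplified ratio = 8:13

8:13


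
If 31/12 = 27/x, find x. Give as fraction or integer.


Setting up: 31/12 = 27/x
Cross multiply: 31 * x = 12 * 27
31x = 324
x = 324/31
x = 324/31

324/31


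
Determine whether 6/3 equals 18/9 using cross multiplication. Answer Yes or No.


Cross multiply to check 6/3 = 18/9
Left cross product: 6 * 9 = 54
Right cross product: 3 * 18 = 54
54 = 54
Equal, so proportions match => Yes

Yes


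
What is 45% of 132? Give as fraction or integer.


Compute 45% of 132
Convert percentage: 45% = 45/100
Multiply: 132 * 45/100
= 5940/100
= 297/5

297/5


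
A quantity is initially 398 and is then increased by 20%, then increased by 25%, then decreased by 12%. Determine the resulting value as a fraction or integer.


Start: 398
Step 1: increase by 20% => multiply by 120/100
  398 * 120/100 = 2388/5
Step 2: increase by 25% => multiply by 125/100
  2388/5 * 125/100 = 597
Step 3: decrease by 12% => multiply by 88/100
  597 * 88/100 = 13134/25
Final value = 13134/25

13134/25


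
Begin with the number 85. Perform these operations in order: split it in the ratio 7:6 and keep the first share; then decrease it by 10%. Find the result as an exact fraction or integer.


Start with 85.
Step 1: Split 7:6, first share = 85 * 7/13 = 595/13
Step 2: Decrease by 10%: 595/13 * 90/100 = 1071/26
Final result = 1071/26

1071/26


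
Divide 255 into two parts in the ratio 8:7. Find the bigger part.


Total parts = 8 + 7 = 15
Value per part = 255 / 15 = 17
First share = 8 * 17 = 136
Second share = 7 * 17 = 119
Larger share = 136

136


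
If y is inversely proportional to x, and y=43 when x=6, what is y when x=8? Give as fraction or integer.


Inverse proportion: y = k/x
Find k: k = 6 * 43 = 258
Compute y at x=8: y = 258/8
y = 129/4

129/4


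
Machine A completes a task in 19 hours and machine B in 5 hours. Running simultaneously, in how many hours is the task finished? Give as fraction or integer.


Rate of A = 1/19 job per hour
Rate of B = 1/5 job per hour
Combined rate = 1/19 + 1/5
Find common denominator: (5 + 19)/(19*5) = 24/95
Combined rate = 24/95 job per hour
Time together = 1 / (24/95) = 95/24 hours

95/24


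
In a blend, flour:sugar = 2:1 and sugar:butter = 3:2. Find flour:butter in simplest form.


Given a:b = 2:1 and b:c = 3:2
Make b consistent. Multiply first ratio by 3: a:b = 6:3
Multiply second ratio by 1: b:c = 3:2
Now b = 3 in both, so a:b:c = 6:3:2
Therefore a:c = 6:2
Simplify by GCD: a:c = 3:1

3:1


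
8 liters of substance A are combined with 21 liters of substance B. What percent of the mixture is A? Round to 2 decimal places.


Volume of A = 8 L
Volume of B = 21 L
Total volume = 8 + 21 = 29 L
Percentage of A = (8/29) * 100
= 27.59%

27.59


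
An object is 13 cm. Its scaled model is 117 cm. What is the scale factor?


Original length = 13 cm
Scaled length = 117 cm
Scale factor = 117 / 13
= 9

9


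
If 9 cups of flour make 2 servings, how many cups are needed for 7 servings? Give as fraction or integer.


Original: 9 cups for 2 servings
Target servings = 7
Scaling factor = 7/2
New amount = 9 * 7/2
= 63/2
= 63/2 cups

63/2


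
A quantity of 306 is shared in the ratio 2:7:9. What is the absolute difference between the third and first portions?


Total parts = 2 + 7 + 9 = 18
Value per part = 306 / 18 = 17
Shares: 2*17=34, 7*17=119, 9*17=153
Third share = 153, first share = 34
Difference = |153 - 34| = 119

119


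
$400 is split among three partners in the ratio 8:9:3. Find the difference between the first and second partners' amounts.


Total parts = 8 + 9 + 3 = 20
Value per part = 400 / 20 = 20
Shares: 8*20=160, 9*20=180, 3*20=60
First share = 160, second share = 180
Difference = |160 - 180| = 20

20


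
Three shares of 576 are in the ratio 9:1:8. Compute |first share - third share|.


Total parts = 9 + 1 + 8 = 18
Value per part = 576 / 18 = 32
Shares: 9*32=288, 1*32=32, 8*32=256
First share = 288, third share = 256
Difference = |288 - 256| = 32

32


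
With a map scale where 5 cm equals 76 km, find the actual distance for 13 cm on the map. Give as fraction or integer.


Map scale: 5 cm = 76 km
Measured distance on map = 13 cm
Set up proportion: 13 * 76 / 5
= 988 / 5
= 988/5 km

988/5


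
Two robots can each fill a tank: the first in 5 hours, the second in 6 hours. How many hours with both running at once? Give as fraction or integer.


Rate of A = 1/5 job per hour
Rate of B = 1/6 job per hour
Combined rate = 1/5 + 1/6
Find common denominator: (6 + 5)/(5*6) = 11/30
Combined rate = 11/30 job per hour
Time together = 1 / (11/30) = 30/11 hours

30/11


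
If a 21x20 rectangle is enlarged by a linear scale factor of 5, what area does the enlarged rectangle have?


Original dimensions: 21 x 20
Enlargement factor = 5
New width = 21 * 5 = 105
New height = 20 * 5 = 100
New area = 105 * 100 = 10500

10500


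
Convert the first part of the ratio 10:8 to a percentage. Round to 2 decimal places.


Total parts = 10 + 8 = 18
First part fraction = 10/18
Percentage = (10/18) * 100
= 0.555556 * 100
= 55.56%

55.56


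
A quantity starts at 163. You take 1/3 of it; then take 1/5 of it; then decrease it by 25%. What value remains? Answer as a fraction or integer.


Start with 163.
Step 1: Take 1/3: 163 * 1/3 = 163/3
Step 2: Take 1/5: 163/3 * 1/5 = 163/15
Step 3: Decrease by 25%: 163/15 * 75/100 = 163/20
Final result = 163/20

163/20


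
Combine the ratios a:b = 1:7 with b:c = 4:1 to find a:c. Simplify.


Given a:b = 1:7 and b:c = 4:1
Make b consistent. Multiply first ratio by 4: a:b = 4:28
Multiply second ratio by 7: b:c = 28:7
Now b = 28 in both, so a:b:c = 4:28:7
Therefore a:c = 4:7
Simplify by GCD: a:c = 4:7

4:7


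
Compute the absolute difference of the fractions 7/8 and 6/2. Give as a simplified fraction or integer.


Simplify: 7/8 = 7/8 and 6/2 = 3
Find common denominator: LCD = 8
Convert: 7/8 and 24/8
Difference = |7 - 24|/8 = 17/8
Simplified = 17/8

17/8


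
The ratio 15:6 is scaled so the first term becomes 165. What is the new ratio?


Original ratio: 15:6
First term target: 165
Scale factor = 165 / 15 = 11
Multiply second term: 6 * 11 = 66
Equivalent ratio = 165:66

165:66


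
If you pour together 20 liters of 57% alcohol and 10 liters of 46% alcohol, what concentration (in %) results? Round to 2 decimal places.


Solute in mixture 1 = 57% of 20 L = 20*57/100 = 57/5 L
Solute in mixture 2 = 46% of 10 L = 10*46/100 = 23/5 L
Total solute = 57/5 + 23/5 = 16 L
Total volume = 20 + 10 = 30 L
Final concentration = 16/30 * 100 = 53.33%

53.33


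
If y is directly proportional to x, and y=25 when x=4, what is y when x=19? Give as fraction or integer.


Direct proportion: y = kx
Find k: k = 25/4 = 25/4
Compute y at x=19: y = 25/4 * 19
y = 475/4

475/4


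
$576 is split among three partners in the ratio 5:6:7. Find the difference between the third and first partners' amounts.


Total parts = 5 + 6 + 7 = 18
Value per part = 576 / 18 = 32
Shares: 5*32=160, 6*32=192, 7*32=224
Third share = 224, first share = 160
Difference = |224 - 160| = 64

64


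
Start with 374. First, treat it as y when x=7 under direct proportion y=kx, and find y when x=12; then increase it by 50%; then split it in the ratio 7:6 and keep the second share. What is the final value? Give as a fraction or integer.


Start with 374.
Step 1: Direct prop: k = (374)/7; new y = k*12 = 374*12/7 = 4488/7
Step 2: Increase by 50%: 4488/7 * 150/100 = 6732/7
Step 3: Split 7:6, second share = 6732/7 * 6/13 = 40392/91
Final result = 40392/91

40392/91


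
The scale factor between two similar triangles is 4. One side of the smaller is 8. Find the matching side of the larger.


Similar triangles have proportional sides
Scale factor = 4
Smaller side = 8
Corresponding larger side = 8 * 4
= 32

32


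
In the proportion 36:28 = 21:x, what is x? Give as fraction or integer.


Setting up: 36/28 = 21/x
Cross multiply: 36 * x = 28 * 21
36x = 588
x = 588/36
x = 49/3

49/3


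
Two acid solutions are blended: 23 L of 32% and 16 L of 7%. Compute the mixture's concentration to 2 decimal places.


Solute in mixture 1 = 32% of 23 L = 23*32/100 = 184/25 L
Solute in mixture 2 = 7% of 16 L = 16*7/100 = 28/25 L
Total solute = 184/25 + 28/25 = 212/25 L
Total volume = 23 + 16 = 39 L
Final concentration = 212/25/39 * 100 = 21.74%

21.74


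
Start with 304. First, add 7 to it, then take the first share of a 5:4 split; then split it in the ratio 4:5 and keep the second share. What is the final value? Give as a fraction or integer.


Start with 304.
Step 1: Add 7: 304+7=311; split 5:4 first = 311*5/9 = 1555/9
Step 2: Split 4:5, second share = 1555/9 * 5/9 = 7775/81
Final result = 7775/81

7775/81


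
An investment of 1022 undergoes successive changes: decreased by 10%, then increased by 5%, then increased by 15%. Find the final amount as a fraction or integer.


Start: 1022
Step 1: decrease by 10% => multiply by 90/100
  1022 * 90/100 = 4599/5
Step 2: increase by 5% => multiply by 105/100
  4599/5 * 105/100 = 96579/100
Step 3: increase by 15% => multiply by 115/100
  96579/100 * 115/100 = 2221317/2000
Final value = 2221317/2000

2221317/2000


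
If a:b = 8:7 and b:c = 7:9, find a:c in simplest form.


Given a:b = 8:7 and b:c = 7:9
Make b consistent. Multiply first ratio by 7: a:b = 56:49
Multiply second ratio by 7: b:c = 49:63
Now b = 49 in both, so a:b:c = 56:49:63
Therefore a:c = 56:63
Simplify by GCD: a:c = 8:9

8:9


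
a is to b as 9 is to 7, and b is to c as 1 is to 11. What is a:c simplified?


Given a:b = 9:7 and b:c = 1:11
Make b consistent. Multiply first ratio by 1: a:b = 9:7
Multiply second ratio by 7: b:c = 7:77
Now b = 7 in both, so a:b:c = 9:7:77
Therefore a:c = 9:77
Simplify by GCD: a:c = 9:77

9:77


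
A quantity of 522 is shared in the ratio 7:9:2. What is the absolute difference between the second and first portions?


Total parts = 7 + 9 + 2 = 18
Value per part = 522 / 18 = 29
Shares: 7*29=203, 9*29=261, 2*29=58
Second share = 261, first share = 203
Difference = |261 - 203| = 58

58


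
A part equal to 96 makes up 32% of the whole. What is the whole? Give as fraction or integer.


Given: 96 is 32% of the whole
Set up: 96 = 32/100 * whole
whole = 96 * 100 / 32
whole = 9600 / 32
whole = 300

300


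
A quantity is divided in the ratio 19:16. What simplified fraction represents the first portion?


Total parts = 19 + 16 = 35
First part fraction = 19/35
Simplify: 19/35 = 19/35

19/35


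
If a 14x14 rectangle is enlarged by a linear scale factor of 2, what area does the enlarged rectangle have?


Original dimensions: 14 x 14
Enlargement factor = 2
New width = 14 * 2 = 28
New height = 14 * 2 = 28
New area = 28 * 28 = 784

784


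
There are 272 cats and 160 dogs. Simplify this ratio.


Find GCD(272, 160)
GCD = 16
Divide both by 16: 272/16 = 17, 160/16 = 10
Simplified ratio = 17:10

17:10


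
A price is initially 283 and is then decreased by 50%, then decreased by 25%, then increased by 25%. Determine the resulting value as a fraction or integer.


Start: 283
Step 1: decrease by 50% => multiply by 50/100
  283 * 50/100 = 283/2
Step 2: decrease by 25% => multiply by 75/100
  283/2 * 75/100 = 849/8
Step 3: increase by 25% => multiply by 125/100
  849/8 * 125/100 = 4245/32
Final value = 4245/32

4245/32


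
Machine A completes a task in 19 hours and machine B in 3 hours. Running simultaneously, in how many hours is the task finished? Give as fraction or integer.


Rate of A = 1/19 job per hour
Rate of B = 1/3 job per hour
Combined rate = 1/19 + 1/3
Find common denominator: (3 + 19)/(19*3) = 22/57
Combined rate = 22/57 job per hour
Time together = 1 / (22/57) = 57/22 hours

57/22


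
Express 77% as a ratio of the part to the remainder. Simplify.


Part = 77%, Remainder = 23%
Ratio = 77:23
GCD(77, 23) = 1
Simplify: 77:23 = 77:23

77:23


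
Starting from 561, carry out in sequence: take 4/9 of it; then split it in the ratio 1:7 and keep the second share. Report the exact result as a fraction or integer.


Start with 561.
Step 1: Take 4/9: 561 * 4/9 = 748/3
Step 2: Split 1:7, second share = 748/3 * 7/8 = 1309/6
Final result = 1309/6

1309/6


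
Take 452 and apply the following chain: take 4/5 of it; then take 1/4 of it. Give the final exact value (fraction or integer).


Start with 452.
Step 1: Take 4/5: 452 * 4/5 = 1808/5
Step 2: Take 1/4: 1808/5 * 1/4 = 452/5
Final result = 452/5

452/5


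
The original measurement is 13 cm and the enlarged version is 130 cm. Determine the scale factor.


Original length = 13 cm
Scaled length = 130 cm
Scale factor = 130 / 13
= 10

10


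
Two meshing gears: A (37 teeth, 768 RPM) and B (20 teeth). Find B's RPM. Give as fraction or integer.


Gear ratio: teeth_A * RPM_A = teeth_B * RPM_B
37 * 768 = 20 * RPM_B
28416 = 20 * RPM_B
RPM_B = 28416 / 20
RPM_B = 7104/5

7104/5


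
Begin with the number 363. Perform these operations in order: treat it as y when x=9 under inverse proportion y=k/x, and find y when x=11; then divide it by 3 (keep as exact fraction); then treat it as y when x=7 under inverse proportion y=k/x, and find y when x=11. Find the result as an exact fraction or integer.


Start with 363.
Step 1: Inverse prop: k = (363)*9; new y = k/11 = 363*9/11 = 297
Step 2: Divide by 3: 297 / 3 = 99
Step 3: Inverse prop: k = (99)*7; new y = k/11 = 99*7/11 = 63
Final result = 63

63


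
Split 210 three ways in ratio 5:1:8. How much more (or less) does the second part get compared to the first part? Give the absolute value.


Total parts = 5 + 1 + 8 = 14
Value per part = 210 / 14 = 15
Shares: 5*15=75, 1*15=15, 8*15=120
Second share = 15, first share = 75
Difference = |15 - 75| = 60

60


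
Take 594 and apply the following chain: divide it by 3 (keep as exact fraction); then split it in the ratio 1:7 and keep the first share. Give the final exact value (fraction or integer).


Start with 594.
Step 1: Divide by 3: 594 / 3 = 198
Step 2: Split 1:7, first share = 198 * 1/8 = 99/4
Final result = 99/4

99/4


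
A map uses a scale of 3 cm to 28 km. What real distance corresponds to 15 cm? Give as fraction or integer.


Map scale: 3 cm = 28 km
Measured distance on map = 15 cm
Set up proportion: 15 * 28 / 3
= 420 / 3
= 140 km

140


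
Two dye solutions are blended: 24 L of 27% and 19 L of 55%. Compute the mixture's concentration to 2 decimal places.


Solute in mixture 1 = 27% of 24 L = 24*27/100 = 162/25 L
Solute in mixture 2 = 55% of 19 L = 19*55/100 = 209/20 L
Total solute = 162/25 + 209/20 = 1693/100 L
Total volume = 24 + 19 = 43 L
Final concentration = 1693/100/43 * 100 = 39.37%

39.37


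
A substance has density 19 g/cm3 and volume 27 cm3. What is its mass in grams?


Using mass = density * volume
Density = 19 g/cm3
Volume = 27 cm3
Mass = 19 * 27
= 513 g

513


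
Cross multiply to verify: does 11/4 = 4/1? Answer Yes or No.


Cross multiply to check 11/4 = 4/1
Left cross product: 11 * 1 = 11
Right cross product: 4 * 4 = 16
11 != 16
Not equal, so proportions differ => No

No


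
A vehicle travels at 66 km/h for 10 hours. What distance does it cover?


Using distance = speed * time
Speed = 66 km/h
Time = 10 hours
Distance = 66 * 10
= 660 km

660


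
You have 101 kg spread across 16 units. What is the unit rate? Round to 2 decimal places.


Total kg = 101
Number of units = 16
Unit rate = 101 / 16
= 6.31 kg per unit

6.31


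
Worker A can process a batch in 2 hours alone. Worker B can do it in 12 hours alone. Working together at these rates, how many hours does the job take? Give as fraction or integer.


Rate of A = 1/2 job per hour
Rate of B = 1/12 job per hour
Combined rate = 1/2 + 1/12
Find common denominator: (12 + 2)/(2*12) = 14/24
Combined rate = 7/12 job per hour
Time together = 1 / (7/12) = 12/7 hours

12/7


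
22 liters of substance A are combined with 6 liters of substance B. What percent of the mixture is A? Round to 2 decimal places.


Volume of A = 22 L
Volume of B = 6 L
Total volume = 22 + 6 = 28 L
Percentage of A = (22/28) * 100
= 78.57%

78.57


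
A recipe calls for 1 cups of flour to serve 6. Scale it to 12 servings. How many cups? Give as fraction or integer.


Original: 1 cups for 6 servings
Target servings = 12
Scaling factor = 12/6
New amount = 1 * 12/6
= 12/6
= 2 cups

2


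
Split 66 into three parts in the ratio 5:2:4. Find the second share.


Ratio = 5:2:4
Total parts = 5 + 2 + 4 = 11
Value per part = 66 / 11 = 6
First share = 5 * 6 = 30
Middle share = 2 * 6 = 12
Third share = 4 * 6 = 24

12


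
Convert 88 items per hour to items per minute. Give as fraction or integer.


Converting from per hour to per minute
Rate = 88 items per hour
Divide by 60: 88/60
= 22/15 items per minute

22/15


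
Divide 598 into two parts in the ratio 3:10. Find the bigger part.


Total parts = 3 + 10 = 13
Value per part = 598 / 13 = 46
First share = 3 * 46 = 138
Second share = 10 * 46 = 460
Larger share = 460

460


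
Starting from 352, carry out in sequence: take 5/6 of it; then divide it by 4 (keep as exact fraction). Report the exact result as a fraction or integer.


Start with 352.
Step 1: Take 5/6: 352 * 5/6 = 880/3
Step 2: Divide by 4: 880/3 / 4 = 220/3
Final result = 220/3

220/3


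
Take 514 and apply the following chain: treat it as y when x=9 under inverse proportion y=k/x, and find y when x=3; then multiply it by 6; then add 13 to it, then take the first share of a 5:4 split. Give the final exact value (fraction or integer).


Start with 514.
Step 1: Inverse prop: k = (514)*9; new y = k/3 = 514*9/3 = 1542
Step 2: Multiply by 6: 1542 * 6 = 9252
Step 3: Add 13: 9252+13=9265; split 5:4 first = 9265*5/9 = 46325/9
Final result = 46325/9

46325/9


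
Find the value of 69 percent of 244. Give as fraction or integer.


Compute 69% of 244
Convert percentage: 69% = 69/100
Multiply: 244 * 69/100
= 16836/100
= 4209/25

4209/25


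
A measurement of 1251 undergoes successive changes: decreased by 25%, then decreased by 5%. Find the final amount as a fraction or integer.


Start: 1251
Step 1: decrease by 25% => multiply by 75/100
  1251 * 75/100 = 3753/4
Step 2: decrease by 5% => multiply by 95/100
  3753/4 * 95/100 = 71307/80
Final value = 71307/80

71307/80


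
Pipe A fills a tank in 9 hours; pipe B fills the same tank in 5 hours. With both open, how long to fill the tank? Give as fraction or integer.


Rate of A = 1/9 job per hour
Rate of B = 1/5 job per hour
Combined rate = 1/9 + 1/5
Find common denominator: (5 + 9)/(9*5) = 14/45
Combined rate = 14/45 job per hour
Time together = 1 / (14/45) = 45/14 hours

45/14


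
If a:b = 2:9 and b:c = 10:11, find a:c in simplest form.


Given a:b = 2:9 and b:c = 10:11
Make b consistent. Multiply first ratio by 10: a:b = 20:90
Multiply second ratio by 9: b:c = 90:99
Now b = 90 in both, so a:b:c = 20:90:99
Therefore a:c = 20:99
Simplify by GCD: a:c = 20:99

20:99


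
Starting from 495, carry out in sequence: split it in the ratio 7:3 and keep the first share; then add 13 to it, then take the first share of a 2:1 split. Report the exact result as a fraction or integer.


Start with 495.
Step 1: Split 7:3, first share = 495 * 7/10 = 693/2
Step 2: Add 13: 693/2+13=719/2; split 2:1 first = 719/2*2/3 = 719/3
Final result = 719/3

719/3


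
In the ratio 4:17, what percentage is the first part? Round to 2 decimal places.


Total parts = 4 + 17 = 21
First part fraction = 4/21
Percentage = (4/21) * 100
= 0.190476 * 100
= 19.05%

19.05


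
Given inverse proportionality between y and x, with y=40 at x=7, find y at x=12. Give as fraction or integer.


Inverse proportion: y = k/x
Find k: k = 7 * 40 = 280
Compute y at x=12: y = 280/12
y = 70/3

70/3


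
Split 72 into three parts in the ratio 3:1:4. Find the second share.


Ratio = 3:1:4
Total parts = 3 + 1 + 4 = 8
Value per part = 72 / 8 = 9
First share = 3 * 9 = 27
Middle share = 1 * 9 = 9
Third share = 4 * 9 = 36

9


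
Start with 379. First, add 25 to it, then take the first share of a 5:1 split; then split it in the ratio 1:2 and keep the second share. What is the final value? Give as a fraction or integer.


Start with 379.
Step 1: Add 25: 379+25=404; split 5:1 first = 404*5/6 = 1010/3
Step 2: Split 1:2, second share = 1010/3 * 2/3 = 2020/9
Final result = 2020/9

2020/9


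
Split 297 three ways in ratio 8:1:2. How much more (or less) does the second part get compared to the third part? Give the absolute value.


Total parts = 8 + 1 + 2 = 11
Value per part = 297 / 11 = 27
Shares: 8*27=216, 1*27=27, 2*27=54
Second share = 27, third share = 54
Difference = |27 - 54| = 27

27


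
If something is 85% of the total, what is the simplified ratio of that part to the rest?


Part = 85%, Remainder = 15%
Ratio = 85:15
GCD(85, 15) = 5
Simplify: 17:3 = 17:3

17:3


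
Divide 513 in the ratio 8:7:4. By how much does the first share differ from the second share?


Total parts = 8 + 7 + 4 = 19
Value per part = 513 / 19 = 27
Shares: 8*27=216, 7*27=189, 4*27=108
First share = 216, second share = 189
Difference = |216 - 189| = 27

27


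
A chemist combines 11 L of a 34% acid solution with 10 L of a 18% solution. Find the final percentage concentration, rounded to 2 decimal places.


Solute in mixture 1 = 34% of 11 L = 11*34/100 = 187/50 L
Solute in mixture 2 = 18% of 10 L = 10*18/100 = 9/5 L
Total solute = 187/50 + 9/5 = 277/50 L
Total volume = 11 + 10 = 21 L
Final concentration = 277/50/21 * 100 = 26.38%

26.38


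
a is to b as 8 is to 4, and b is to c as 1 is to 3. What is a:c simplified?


Given a:b = 8:4 and b:c = 1:3
Make b consistent. Multiply first ratio by 1: a:b = 8:4
Multiply second ratio by 4: b:c = 4:12
Now b = 4 in both, so a:b:c = 8:4:12
Therefore a:c = 8:12
Simplify by GCD: a:c = 2:3

2:3


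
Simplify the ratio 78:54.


Find GCD(78, 54)
GCD = 6
Divide both by 6: 78/6 = 13, 54/6 = 9
Simplified ratio = 13:9

13:9


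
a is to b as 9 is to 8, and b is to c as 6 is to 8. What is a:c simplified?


Given a:b = 9:8 and b:c = 6:8
Make b consistent. Multiply first ratio by 6: a:b = 54:48
Multiply second ratio by 8: b:c = 48:64
Now b = 48 in both, so a:b:c = 54:48:64
Therefore a:c = 54:64
Simplify by GCD: a:c = 27:32

27:32


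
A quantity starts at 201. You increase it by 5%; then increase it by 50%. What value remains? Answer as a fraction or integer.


Start with 201.
Step 1: Increase by 5%: 201 * 105/100 = 4221/20
Step 2: Increase by 50%: 4221/20 * 150/100 = 12663/40
Final result = 12663/40

12663/40


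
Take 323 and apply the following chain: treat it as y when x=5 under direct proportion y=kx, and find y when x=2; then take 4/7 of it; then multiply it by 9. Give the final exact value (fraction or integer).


Start with 323.
Step 1: Direct prop: k = (323)/5; new y = k*2 = 323*2/5 = 646/5
Step 2: Take 4/7: 646/5 * 4/7 = 2584/35
Step 3: Multiply by 9: 2584/35 * 9 = 23256/35
Final result = 23256/35

23256/35


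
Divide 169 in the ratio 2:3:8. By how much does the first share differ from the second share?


Total parts = 2 + 3 + 8 = 13
Value per part = 169 / 13 = 13
Shares: 2*13=26, 3*13=39, 8*13=104
First share = 26, second share = 39
Difference = |26 - 39| = 13

13


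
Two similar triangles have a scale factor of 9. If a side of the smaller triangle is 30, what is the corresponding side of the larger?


Similar triangles have proportional sides
Scale factor = 9
Smaller side = 30
Corresponding larger side = 30 * 9
= 270

270


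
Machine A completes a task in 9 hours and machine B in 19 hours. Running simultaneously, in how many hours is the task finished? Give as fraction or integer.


Rate of A = 1/9 job per hour
Rate of B = 1/19 job per hour
Combined rate = 1/9 + 1/19
Find common denominator: (19 + 9)/(9*19) = 28/171
Combined rate = 28/171 job per hour
Time together = 1 / (28/171) = 171/28 hours

171/28


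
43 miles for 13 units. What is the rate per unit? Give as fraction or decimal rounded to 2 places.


Total miles = 43
Number of units = 13
Unit rate = 43 / 13
= 3.31 miles per unit

3.31


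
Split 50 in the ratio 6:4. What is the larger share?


Total parts = 6 + 4 = 10
Value per part = 50 / 10 = 5
First share = 6 * 5 = 30
Second share = 4 * 5 = 20
Larger share = 30

30


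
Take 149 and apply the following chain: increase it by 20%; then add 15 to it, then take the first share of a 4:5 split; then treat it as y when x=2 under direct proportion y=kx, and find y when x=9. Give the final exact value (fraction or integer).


Start with 149.
Step 1: Increase by 20%: 149 * 120/100 = 894/5
Step 2: Add 15: 894/5+15=969/5; split 4:5 first = 969/5*4/9 = 1292/15
Step 3: Direct prop: k = (1292/15)/2; new y = k*9 = 1292/15*9/2 = 1938/5
Final result = 1938/5

1938/5


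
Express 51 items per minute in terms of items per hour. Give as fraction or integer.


Converting from per minute to per hour
Rate = 51 items per minute
Multiply by 60: 51 * 60
= 3060 items per hour

3060


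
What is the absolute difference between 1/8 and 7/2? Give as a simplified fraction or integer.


Simplify: 1/8 = 1/8 and 7/2 = 7/2
Find common denominator: LCD = 8
Convert: 1/8 and 28/8
Difference = |1 - 28|/8 = 27/8
Simplified = 27/8

27/8


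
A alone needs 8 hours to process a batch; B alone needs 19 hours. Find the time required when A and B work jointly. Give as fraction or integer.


Rate of A = 1/8 job per hour
Rate of B = 1/19 job per hour
Combined rate = 1/8 + 1/19
Find common denominator: (19 + 8)/(8*19) = 27/152
Combined rate = 27/152 job per hour
Time together = 1 / (27/152) = 152/27 hours

152/27


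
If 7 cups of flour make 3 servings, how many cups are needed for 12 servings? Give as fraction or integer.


Original: 7 cups for 3 servings
Target servings = 12
Scaling factor = 12/3
New amount = 7 * 12/3
= 84/3
= 28 cups

28


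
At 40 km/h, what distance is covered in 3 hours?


Using distance = speed * time
Speed = 40 km/h
Time = 3 hours
Distance = 40 * 3
= 120 km

120


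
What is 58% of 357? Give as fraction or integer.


Compute 58% of 357
Convert percentage: 58% = 58/100
Multiply: 357 * 58/100
= 20706/100
= 10353/50

10353/50


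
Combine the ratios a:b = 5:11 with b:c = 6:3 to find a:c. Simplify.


Given a:b = 5:11 and b:c = 6:3
Make b consistent. Multiply first ratio by 6: a:b = 30:66
Multiply second ratio by 11: b:c = 66:33
Now b = 66 in both, so a:b:c = 30:66:33
Therefore a:c = 30:33
Simplify by GCD: a:c = 10:11

10:11


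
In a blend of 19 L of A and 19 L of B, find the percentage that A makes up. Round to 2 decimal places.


Volume of A = 19 L
Volume of B = 19 L
Total volume = 19 + 19 = 38 L
Percentage of A = (19/38) * 100
= 50.00%

50.00


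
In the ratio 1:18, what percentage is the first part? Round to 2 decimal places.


Total parts = 1 + 18 = 19
First part fraction = 1/19
Percentage = (1/19) * 100
= 0.052632 * 100
= 5.26%

5.26


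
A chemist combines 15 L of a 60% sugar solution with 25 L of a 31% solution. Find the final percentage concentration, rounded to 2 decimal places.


Solute in mixture 1 = 60% of 15 L = 15*60/100 = 9 L
Solute in mixture 2 = 31% of 25 L = 25*31/100 = 31/4 L
Total solute = 9 + 31/4 = 67/4 L
Total volume = 15 + 25 = 40 L
Final concentration = 67/4/40 * 100 = 41.88%

41.88


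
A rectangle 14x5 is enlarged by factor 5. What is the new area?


Original dimensions: 14 x 5
Enlargement factor = 5
New width = 14 * 5 = 70
New height = 5 * 5 = 25
New area = 70 * 25 = 1750

1750


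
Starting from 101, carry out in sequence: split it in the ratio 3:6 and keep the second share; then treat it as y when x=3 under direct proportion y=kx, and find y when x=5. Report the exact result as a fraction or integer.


Start with 101.
Step 1: Split 3:6, second share = 101 * 6/9 = 202/3
Step 2: Direct prop: k = (202/3)/3; new y = k*5 = 202/3*5/3 = 1010/9
Final result = 1010/9

1010/9


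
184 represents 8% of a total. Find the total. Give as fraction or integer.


Given: 184 is 8% of the whole
Set up: 184 = 8/100 * whole
whole = 184 * 100 / 8
whole = 18400 / 8
whole = 2300

2300


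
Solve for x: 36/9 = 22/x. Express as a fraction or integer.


Setting up: 36/9 = 22/x
Cross multiply: 36 * x = 9 * 22
36x = 198
x = 198/36
x = 11/2

11/2


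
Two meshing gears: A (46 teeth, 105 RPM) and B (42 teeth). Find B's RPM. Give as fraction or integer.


Gear ratio: teeth_A * RPM_A = teeth_B * RPM_B
46 * 105 = 42 * RPM_B
4830 = 42 * RPM_B
RPM_B = 4830 / 42
RPM_B = 115

115


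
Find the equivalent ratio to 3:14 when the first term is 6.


Original ratio: 3:14
First term target: 6
Scale factor = 6 / 3 = 2
Multiply second term: 14 * 2 = 28
Equivalent ratio = 6:28

6:28


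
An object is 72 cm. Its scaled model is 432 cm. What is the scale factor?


Original length = 72 cm
Scaled length = 432 cm
Scale factor = 432 / 72
= 6

6


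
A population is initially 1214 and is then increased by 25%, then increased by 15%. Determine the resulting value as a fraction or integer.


Start: 1214
Step 1: increase by 25% => multiply by 125/100
  1214 * 125/100 = 3035/2
Step 2: increase by 15% => multiply by 115/100
  3035/2 * 115/100 = 13961/8
Final value = 13961/8

13961/8


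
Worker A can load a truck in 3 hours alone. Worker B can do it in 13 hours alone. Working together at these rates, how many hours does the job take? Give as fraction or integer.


Rate of A = 1/3 job per hour
Rate of B = 1/13 job per hour
Combined rate = 1/3 + 1/13
Find common denominator: (13 + 3)/(3*13) = 16/39
Combined rate = 16/39 job per hour
Time together = 1 / (16/39) = 39/16 hours

39/16


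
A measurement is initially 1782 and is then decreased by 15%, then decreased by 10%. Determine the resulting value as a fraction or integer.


Start: 1782
Step 1: decrease by 15% => multiply by 85/100
  1782 * 85/100 = 15147/10
Step 2: decrease by 10% => multiply by 90/100
  15147/10 * 90/100 = 136323/100
Final value = 136323/100

136323/100


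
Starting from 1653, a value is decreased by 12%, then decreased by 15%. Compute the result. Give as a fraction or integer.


Start: 1653
Step 1: decrease by 12% => multiply by 88/100
  1653 * 88/100 = 36366/25
Step 2: decrease by 15% => multiply by 85/100
  36366/25 * 85/100 = 309111/250
Final value = 309111/250

309111/250


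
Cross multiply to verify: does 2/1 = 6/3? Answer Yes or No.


Cross multiply to check 2/1 = 6/3
Left cross product: 2 * 3 = 6
Right cross product: 1 * 6 = 6
6 = 6
Equal, so proportions match => Yes

Yes


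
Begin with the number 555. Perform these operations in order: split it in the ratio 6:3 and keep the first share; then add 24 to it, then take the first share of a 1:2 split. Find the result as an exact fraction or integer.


Start with 555.
Step 1: Split 6:3, first share = 555 * 6/9 = 370
Step 2: Add 24: 370+24=394; split 1:2 first = 394*1/3 = 394/3
Final result = 394/3

394/3


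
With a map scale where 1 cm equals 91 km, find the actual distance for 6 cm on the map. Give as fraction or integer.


Map scale: 1 cm = 91 km
Measured distance on map = 6 cm
Set up proportion: 6 * 91 / 1
= 546 / 1
= 546 km

546


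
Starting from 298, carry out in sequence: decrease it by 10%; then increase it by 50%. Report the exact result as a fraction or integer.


Start with 298.
Step 1: Decrease by 10%: 298 * 90/100 = 1341/5
Step 2: Increase by 50%: 1341/5 * 150/100 = 4023/10
Final result = 4023/10

4023/10


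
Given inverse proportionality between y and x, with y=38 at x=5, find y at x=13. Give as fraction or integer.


Inverse proportion: y = k/x
Find k: k = 5 * 38 = 190
Compute y at x=13: y = 190/13
y = 190/13

190/13


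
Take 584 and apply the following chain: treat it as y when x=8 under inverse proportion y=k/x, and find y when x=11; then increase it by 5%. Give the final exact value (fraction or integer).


Start with 584.
Step 1: Inverse prop: k = (584)*8; new y = k/11 = 584*8/11 = 4672/11
Step 2: Increase by 5%: 4672/11 * 105/100 = 24528/55
Final result = 24528/55

24528/55


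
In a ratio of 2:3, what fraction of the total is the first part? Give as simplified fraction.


Total parts = 2 + 3 = 5
First part fraction = 2/5
Simplify: 2/5 = 2/5

2/5


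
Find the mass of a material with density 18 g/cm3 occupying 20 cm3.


Using mass = density * volume
Density = 18 g/cm3
Volume = 20 cm3
Mass = 18 * 20
= 360 g

360


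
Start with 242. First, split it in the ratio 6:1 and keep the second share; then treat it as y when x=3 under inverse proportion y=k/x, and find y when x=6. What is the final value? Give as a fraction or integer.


Start with 242.
Step 1: Split 6:1, second share = 242 * 1/7 = 242/7
Step 2: Inverse prop: k = (242/7)*3; new y = k/6 = 242/7*3/6 = 121/7
Final result = 121/7

121/7


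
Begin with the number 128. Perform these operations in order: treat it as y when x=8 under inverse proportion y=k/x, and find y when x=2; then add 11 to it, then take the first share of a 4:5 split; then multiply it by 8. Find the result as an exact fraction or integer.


Start with 128.
Step 1: Inverse prop: k = (128)*8; new y = k/2 = 128*8/2 = 512
Step 2: Add 11: 512+11=523; split 4:5 first = 523*4/9 = 2092/9
Step 3: Multiply by 8: 2092/9 * 8 = 16736/9
Final result = 16736/9

16736/9


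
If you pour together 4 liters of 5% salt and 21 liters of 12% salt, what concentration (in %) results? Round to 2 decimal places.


Solute in mixture 1 = 5% of 4 L = 4*5/100 = 1/5 L
Solute in mixture 2 = 12% of 21 L = 21*12/100 = 63/25 L
Total solute = 1/5 + 63/25 = 68/25 L
Total volume = 4 + 21 = 25 L
Final concentration = 68/25/25 * 100 = 10.88%

10.88
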